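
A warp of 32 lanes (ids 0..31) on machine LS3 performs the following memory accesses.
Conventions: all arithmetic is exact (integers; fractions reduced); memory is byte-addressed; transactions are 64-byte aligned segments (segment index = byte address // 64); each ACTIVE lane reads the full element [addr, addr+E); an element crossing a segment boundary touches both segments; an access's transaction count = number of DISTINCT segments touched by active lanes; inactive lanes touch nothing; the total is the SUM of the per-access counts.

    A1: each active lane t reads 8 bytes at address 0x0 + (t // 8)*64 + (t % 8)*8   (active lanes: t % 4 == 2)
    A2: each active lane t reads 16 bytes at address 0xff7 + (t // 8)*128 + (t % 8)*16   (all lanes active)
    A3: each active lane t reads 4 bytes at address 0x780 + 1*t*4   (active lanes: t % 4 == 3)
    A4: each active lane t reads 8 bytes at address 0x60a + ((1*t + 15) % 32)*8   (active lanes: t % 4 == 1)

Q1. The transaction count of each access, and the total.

A1: 4 transactions
A2: 9 transactions
A3: 2 transactions
A4: 4 transactions

Answer: 4,9,2,4; total 19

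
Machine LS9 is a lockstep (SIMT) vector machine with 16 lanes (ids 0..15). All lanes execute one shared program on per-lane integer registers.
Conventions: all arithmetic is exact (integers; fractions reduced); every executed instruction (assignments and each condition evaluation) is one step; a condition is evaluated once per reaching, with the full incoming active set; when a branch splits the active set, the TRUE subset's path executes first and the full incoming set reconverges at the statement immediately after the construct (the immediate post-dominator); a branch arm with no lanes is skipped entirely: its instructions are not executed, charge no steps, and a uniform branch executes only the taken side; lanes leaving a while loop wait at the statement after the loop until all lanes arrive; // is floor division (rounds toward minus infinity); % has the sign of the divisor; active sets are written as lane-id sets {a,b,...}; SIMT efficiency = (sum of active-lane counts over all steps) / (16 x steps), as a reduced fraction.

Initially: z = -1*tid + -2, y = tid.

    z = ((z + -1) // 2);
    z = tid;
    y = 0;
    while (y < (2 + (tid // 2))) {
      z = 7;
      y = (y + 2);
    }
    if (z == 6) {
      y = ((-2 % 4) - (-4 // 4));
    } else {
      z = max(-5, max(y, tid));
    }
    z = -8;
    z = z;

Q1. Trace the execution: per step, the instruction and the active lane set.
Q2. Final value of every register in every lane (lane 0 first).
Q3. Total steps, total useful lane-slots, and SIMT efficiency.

step 0: z <- ((z + -1) // 2)         {0,1,2,3,4,5,6,7,8,9,10,11,12,13,14,15}
step 1: z <- tid                     {0,1,2,3,4,5,6,7,8,9,10,11,12,13,14,15}
step 2: y <- 0                       {0,1,2,3,4,5,6,7,8,9,10,11,12,13,14,15}
step 3: eval (y < (2 + (tid // 2)))  {0,1,2,3,4,5,6,7,8,9,10,11,12,13,14,15}
step 4: z <- 7                       {0,1,2,3,4,5,6,7,8,9,10,11,12,13,14,15}
step 5: y <- (y + 2)                 {0,1,2,3,4,5,6,7,8,9,10,11,12,13,14,15}
step 6: eval (y < (2 + (tid // 2)))  {0,1,2,3,4,5,6,7,8,9,10,11,12,13,14,15}
step 7: z <- 7                       {2,3,4,5,6,7,8,9,10,11,12,13,14,15}
step 8: y <- (y + 2)                 {2,3,4,5,6,7,8,9,10,11,12,13,14,15}
step 9: eval (y < (2 + (tid // 2)))  {2,3,4,5,6,7,8,9,10,11,12,13,14,15}
step 10: z <- 7                       {6,7,8,9,10,11,12,13,14,15}
step 11: y <- (y + 2)                 {6,7,8,9,10,11,12,13,14,15}
step 12: eval (y < (2 + (tid // 2)))  {6,7,8,9,10,11,12,13,14,15}
step 13: z <- 7                       {10,11,12,13,14,15}
step 14: y <- (y + 2)                 {10,11,12,13,14,15}
step 15: eval (y < (2 + (tid // 2)))  {10,11,12,13,14,15}
step 16: z <- 7                       {14,15}
step 17: y <- (y + 2)                 {14,15}
step 18: eval (y < (2 + (tid // 2)))  {14,15}
step 19: eval (z == 6)                {0,1,2,3,4,5,6,7,8,9,10,11,12,13,14,15}
step 20: z <- max(-5, max(y, tid))    {0,1,2,3,4,5,6,7,8,9,10,11,12,13,14,15}
step 21: z <- -8                      {0,1,2,3,4,5,6,7,8,9,10,11,12,13,14,15}
step 22: z <- z                       {0,1,2,3,4,5,6,7,8,9,10,11,12,13,14,15}

Answer: 23 steps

z: -8,-8,-8,-8,-8,-8,-8,-8,-8,-8,-8,-8,-8,-8,-8,-8
y: 2,2,4,4,4,4,6,6,6,6,8,8,8,8,10,10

steps = 23; useful = 272; efficiency = 272/368 = 17/23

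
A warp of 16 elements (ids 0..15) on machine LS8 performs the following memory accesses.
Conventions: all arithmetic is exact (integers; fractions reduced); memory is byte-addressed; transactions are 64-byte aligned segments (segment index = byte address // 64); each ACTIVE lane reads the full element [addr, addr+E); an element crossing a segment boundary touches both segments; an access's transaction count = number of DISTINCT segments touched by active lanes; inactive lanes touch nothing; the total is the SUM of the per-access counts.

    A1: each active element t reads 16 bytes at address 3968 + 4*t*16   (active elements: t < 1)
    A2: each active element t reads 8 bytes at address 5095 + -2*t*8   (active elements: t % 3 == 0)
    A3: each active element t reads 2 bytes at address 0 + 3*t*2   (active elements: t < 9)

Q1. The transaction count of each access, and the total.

A1: 1 transaction
A2: 5 transactions
A3: 1 transaction

Answer: 1,5,1; total 7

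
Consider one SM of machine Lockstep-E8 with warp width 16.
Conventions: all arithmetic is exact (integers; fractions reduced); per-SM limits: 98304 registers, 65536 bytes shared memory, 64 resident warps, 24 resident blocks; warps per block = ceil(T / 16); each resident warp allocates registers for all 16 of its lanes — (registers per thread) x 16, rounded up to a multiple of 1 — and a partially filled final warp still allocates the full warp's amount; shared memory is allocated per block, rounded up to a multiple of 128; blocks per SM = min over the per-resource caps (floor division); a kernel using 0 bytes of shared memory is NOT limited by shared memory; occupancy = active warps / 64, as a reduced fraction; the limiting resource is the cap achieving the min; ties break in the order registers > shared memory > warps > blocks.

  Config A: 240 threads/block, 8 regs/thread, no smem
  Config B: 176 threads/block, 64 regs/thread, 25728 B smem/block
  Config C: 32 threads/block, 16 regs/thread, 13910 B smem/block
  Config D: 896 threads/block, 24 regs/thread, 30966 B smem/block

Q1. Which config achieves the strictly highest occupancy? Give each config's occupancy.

occupancies: A 15/16, B 11/32, C 1/8, D 7/8

Answer: A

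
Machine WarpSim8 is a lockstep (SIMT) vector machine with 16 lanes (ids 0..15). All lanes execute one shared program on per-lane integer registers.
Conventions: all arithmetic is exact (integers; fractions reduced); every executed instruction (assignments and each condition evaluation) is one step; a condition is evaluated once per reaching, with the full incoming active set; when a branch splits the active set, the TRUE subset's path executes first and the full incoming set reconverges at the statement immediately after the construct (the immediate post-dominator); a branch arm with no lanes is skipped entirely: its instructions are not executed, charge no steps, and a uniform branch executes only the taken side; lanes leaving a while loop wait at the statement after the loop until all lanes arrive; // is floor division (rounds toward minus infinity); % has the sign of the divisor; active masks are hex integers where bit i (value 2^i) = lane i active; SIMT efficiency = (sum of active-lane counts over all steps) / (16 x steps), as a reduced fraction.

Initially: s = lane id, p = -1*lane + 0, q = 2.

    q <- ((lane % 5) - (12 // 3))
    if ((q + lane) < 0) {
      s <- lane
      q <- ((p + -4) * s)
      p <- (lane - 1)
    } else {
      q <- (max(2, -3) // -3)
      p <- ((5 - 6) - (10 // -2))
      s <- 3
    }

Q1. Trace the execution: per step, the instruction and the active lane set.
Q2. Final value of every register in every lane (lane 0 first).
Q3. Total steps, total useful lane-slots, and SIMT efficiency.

step 0: q <- ((lane % 5) - (12 // 3)) 0xffff
step 1: eval ((q + lane) < 0)        0xffff
step 2: s <- lane                    0x0003
step 3: q <- ((p + -4) * s)          0x0003
step 4: p <- (lane - 1)              0x0003
step 5: q <- (max(2, -3) // -3)      0xfffc
step 6: p <- ((5 - 6) - (10 // -2))  0xfffc
step 7: s <- 3                       0xfffc

Answer: 8 steps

s: 0,1,3,3,3,3,3,3,3,3,3,3,3,3,3,3
p: -1,0,4,4,4,4,4,4,4,4,4,4,4,4,4,4
q: 0,-5,-1,-1,-1,-1,-1,-1,-1,-1,-1,-1,-1,-1,-1,-1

steps = 8; useful = 80; efficiency = 80/128 = 5/8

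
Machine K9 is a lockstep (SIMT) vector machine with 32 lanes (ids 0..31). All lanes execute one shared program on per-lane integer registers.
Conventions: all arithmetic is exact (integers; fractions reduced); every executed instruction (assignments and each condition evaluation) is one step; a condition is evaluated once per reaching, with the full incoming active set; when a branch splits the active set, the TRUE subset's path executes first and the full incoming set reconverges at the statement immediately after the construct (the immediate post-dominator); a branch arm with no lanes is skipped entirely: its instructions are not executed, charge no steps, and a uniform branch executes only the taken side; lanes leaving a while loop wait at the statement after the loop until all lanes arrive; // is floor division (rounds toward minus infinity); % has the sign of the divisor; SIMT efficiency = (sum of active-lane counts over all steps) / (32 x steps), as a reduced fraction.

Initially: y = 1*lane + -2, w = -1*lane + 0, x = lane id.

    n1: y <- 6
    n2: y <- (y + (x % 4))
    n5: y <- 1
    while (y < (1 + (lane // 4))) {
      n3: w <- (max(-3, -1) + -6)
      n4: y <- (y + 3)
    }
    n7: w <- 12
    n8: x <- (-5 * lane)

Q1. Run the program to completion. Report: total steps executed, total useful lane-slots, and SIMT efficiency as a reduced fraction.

Answer: 15 steps, 336 useful, 7/10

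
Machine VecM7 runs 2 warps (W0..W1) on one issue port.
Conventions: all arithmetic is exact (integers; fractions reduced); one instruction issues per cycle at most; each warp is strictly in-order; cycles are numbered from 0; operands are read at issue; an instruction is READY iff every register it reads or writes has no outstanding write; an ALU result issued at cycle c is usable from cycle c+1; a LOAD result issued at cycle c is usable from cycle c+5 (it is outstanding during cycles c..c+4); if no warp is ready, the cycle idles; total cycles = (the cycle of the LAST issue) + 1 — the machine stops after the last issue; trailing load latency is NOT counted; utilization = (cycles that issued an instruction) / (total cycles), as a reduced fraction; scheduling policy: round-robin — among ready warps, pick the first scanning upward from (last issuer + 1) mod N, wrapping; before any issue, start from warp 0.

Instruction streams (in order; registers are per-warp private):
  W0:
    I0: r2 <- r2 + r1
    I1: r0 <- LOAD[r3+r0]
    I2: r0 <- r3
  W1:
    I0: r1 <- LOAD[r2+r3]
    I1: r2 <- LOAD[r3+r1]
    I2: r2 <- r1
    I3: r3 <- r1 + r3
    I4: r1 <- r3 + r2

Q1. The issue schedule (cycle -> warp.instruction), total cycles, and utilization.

cycle 0: W0.I0
cycle 1: W1.I0
cycle 2: W0.I1
cycle 3: idle
cycle 4: idle
cycle 5: idle
cycle 6: W1.I1
cycle 7: W0.I2
cycle 8: idle
cycle 9: idle
cycle 10: idle
cycle 11: W1.I2
cycle 12: W1.I3
cycle 13: W1.I4

Answer: 14 cycles, utilization 4/7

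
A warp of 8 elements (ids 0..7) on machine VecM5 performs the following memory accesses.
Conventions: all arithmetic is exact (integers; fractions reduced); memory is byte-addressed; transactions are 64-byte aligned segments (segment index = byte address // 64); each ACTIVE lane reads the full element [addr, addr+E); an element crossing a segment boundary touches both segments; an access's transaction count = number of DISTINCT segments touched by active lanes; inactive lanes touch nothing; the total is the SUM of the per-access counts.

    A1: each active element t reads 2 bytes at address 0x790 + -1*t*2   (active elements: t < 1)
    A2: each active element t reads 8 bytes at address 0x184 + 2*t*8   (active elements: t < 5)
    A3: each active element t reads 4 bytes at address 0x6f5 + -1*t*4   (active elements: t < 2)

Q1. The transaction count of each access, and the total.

A1: 1 transaction
A2: 2 transactions
A3: 1 transaction

Answer: 1,2,1; total 4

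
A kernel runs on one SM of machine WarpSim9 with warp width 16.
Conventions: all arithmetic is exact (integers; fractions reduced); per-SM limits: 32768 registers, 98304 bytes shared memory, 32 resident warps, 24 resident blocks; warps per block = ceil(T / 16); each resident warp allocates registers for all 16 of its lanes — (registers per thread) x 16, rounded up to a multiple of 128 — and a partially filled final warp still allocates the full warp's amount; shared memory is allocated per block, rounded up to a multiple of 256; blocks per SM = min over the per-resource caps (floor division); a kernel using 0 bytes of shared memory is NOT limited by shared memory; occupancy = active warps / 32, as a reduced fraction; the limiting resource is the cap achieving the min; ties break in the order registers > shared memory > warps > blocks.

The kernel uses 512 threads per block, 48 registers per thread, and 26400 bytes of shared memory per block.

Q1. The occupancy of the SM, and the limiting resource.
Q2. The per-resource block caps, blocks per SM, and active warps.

Answer: occupancy 1, limited by registers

registers: 1 block
shared memory: 3 blocks
warps: 1 block
blocks: 24 blocks

Answer: 1 block, 32 active warps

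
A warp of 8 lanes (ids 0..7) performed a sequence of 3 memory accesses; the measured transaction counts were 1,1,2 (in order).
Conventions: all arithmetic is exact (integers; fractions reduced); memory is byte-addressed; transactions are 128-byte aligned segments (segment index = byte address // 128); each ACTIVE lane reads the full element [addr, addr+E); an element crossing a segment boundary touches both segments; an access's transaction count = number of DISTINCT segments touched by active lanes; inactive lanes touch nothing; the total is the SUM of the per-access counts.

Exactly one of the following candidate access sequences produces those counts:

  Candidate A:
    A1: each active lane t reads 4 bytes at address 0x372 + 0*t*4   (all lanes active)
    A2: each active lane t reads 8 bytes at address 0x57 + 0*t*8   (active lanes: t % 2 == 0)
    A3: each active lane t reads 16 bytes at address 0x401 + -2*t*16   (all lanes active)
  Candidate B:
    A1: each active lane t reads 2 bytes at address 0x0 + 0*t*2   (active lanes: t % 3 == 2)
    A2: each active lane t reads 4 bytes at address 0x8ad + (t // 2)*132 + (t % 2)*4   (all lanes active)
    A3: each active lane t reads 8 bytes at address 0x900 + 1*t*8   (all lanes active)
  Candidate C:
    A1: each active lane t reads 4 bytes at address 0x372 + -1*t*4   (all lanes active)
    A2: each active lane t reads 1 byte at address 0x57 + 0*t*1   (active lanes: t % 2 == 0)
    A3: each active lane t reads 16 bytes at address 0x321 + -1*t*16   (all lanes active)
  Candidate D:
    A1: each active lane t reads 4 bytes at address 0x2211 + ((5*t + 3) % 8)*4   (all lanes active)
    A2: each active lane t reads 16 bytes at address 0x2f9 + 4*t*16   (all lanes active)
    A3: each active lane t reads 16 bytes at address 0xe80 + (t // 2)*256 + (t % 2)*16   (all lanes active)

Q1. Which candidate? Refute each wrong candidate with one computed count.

A: A3 gives 3 transactions, not 2
B: A2 gives 4 transactions, not 1
D: A2 gives 5 transactions, not 1
C: all counts match (1,1,2)

Answer: C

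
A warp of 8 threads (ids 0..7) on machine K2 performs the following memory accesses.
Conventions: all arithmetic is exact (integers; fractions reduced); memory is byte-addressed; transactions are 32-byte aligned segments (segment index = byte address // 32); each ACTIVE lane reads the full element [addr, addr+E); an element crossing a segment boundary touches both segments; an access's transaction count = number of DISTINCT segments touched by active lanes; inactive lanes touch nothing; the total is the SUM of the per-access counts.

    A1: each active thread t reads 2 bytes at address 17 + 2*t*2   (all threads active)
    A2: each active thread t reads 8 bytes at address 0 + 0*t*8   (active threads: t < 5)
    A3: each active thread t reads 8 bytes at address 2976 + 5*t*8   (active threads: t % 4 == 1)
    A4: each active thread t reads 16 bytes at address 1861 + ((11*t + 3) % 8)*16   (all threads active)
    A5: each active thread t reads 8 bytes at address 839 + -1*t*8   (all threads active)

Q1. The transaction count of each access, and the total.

A1: 2 transactions
A2: 1 transaction
A3: 2 transactions
A4: 5 transactions
A5: 3 transactions

Answer: 2,1,2,5,3; total 13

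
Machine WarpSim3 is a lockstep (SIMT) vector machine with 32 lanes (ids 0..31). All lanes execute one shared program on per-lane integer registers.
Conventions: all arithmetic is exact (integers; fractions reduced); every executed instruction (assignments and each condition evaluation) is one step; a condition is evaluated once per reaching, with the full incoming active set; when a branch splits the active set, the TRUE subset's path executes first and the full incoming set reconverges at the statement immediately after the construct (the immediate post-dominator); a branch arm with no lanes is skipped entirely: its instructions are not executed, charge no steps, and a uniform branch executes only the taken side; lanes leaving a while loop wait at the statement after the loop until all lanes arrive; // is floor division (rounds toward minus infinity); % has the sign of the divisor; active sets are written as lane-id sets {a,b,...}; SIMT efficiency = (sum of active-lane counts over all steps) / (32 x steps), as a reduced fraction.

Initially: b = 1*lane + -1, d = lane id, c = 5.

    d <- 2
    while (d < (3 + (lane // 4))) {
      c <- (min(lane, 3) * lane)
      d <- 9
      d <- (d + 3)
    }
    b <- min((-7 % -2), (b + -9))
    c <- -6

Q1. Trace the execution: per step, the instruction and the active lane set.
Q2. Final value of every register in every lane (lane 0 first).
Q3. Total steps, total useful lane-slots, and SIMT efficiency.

step 0: d <- 2                       {0,1,2,3,4,5,6,7,8,9,10,11,12,13,14,15,16,17,18,19,20,21,22,23,24,25,26,27,28,29,30,31}
step 1: eval (d < (3 + (lane // 4))) {0,1,2,3,4,5,6,7,8,9,10,11,12,13,14,15,16,17,18,19,20,21,22,23,24,25,26,27,28,29,30,31}
step 2: c <- (min(lane, 3) * lane)   {0,1,2,3,4,5,6,7,8,9,10,11,12,13,14,15,16,17,18,19,20,21,22,23,24,25,26,27,28,29,30,31}
step 3: d <- 9                       {0,1,2,3,4,5,6,7,8,9,10,11,12,13,14,15,16,17,18,19,20,21,22,23,24,25,26,27,28,29,30,31}
step 4: d <- (d + 3)                 {0,1,2,3,4,5,6,7,8,9,10,11,12,13,14,15,16,17,18,19,20,21,22,23,24,25,26,27,28,29,30,31}
step 5: eval (d < (3 + (lane // 4))) {0,1,2,3,4,5,6,7,8,9,10,11,12,13,14,15,16,17,18,19,20,21,22,23,24,25,26,27,28,29,30,31}
step 6: b <- min((-7 % -2), (b + -9)) {0,1,2,3,4,5,6,7,8,9,10,11,12,13,14,15,16,17,18,19,20,21,22,23,24,25,26,27,28,29,30,31}
step 7: c <- -6                      {0,1,2,3,4,5,6,7,8,9,10,11,12,13,14,15,16,17,18,19,20,21,22,23,24,25,26,27,28,29,30,31}

Answer: 8 steps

b: -10,-9,-8,-7,-6,-5,-4,-3,-2,-1,-1,-1,-1,-1,-1,-1,-1,-1,-1,-1,-1,-1,-1,-1,-1,-1,-1,-1,-1,-1,-1,-1
d: 12,12,12,12,12,12,12,12,12,12,12,12,12,12,12,12,12,12,12,12,12,12,12,12,12,12,12,12,12,12,12,12
c: -6,-6,-6,-6,-6,-6,-6,-6,-6,-6,-6,-6,-6,-6,-6,-6,-6,-6,-6,-6,-6,-6,-6,-6,-6,-6,-6,-6,-6,-6,-6,-6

steps = 8; useful = 256; efficiency = 256/256 = 1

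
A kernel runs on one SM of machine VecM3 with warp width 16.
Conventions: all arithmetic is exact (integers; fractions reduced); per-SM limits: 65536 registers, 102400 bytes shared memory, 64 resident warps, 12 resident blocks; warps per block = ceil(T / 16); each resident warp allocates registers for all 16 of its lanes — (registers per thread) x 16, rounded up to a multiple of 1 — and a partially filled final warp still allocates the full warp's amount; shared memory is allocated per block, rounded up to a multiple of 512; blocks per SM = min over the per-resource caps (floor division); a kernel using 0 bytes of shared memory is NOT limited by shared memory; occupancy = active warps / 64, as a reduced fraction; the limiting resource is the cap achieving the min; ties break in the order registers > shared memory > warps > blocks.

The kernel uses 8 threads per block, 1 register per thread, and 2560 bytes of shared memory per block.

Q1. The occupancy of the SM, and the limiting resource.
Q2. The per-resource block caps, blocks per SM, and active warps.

Answer: occupancy 3/16, limited by blocks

registers: 4096 blocks
shared memory: 40 blocks
warps: 64 blocks
blocks: 12 blocks

Answer: 12 blocks, 12 active warps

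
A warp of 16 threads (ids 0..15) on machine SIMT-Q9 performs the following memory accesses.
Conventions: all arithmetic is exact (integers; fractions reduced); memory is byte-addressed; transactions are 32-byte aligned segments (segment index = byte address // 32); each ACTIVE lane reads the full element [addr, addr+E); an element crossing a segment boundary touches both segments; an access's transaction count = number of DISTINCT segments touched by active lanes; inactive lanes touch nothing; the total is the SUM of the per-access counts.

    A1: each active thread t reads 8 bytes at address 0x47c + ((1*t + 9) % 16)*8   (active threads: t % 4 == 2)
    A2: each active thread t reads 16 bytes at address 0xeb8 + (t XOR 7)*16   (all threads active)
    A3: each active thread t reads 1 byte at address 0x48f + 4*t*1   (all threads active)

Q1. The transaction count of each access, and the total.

A1: 4 transactions
A2: 9 transactions
A3: 3 transactions

Answer: 4,9,3; total 16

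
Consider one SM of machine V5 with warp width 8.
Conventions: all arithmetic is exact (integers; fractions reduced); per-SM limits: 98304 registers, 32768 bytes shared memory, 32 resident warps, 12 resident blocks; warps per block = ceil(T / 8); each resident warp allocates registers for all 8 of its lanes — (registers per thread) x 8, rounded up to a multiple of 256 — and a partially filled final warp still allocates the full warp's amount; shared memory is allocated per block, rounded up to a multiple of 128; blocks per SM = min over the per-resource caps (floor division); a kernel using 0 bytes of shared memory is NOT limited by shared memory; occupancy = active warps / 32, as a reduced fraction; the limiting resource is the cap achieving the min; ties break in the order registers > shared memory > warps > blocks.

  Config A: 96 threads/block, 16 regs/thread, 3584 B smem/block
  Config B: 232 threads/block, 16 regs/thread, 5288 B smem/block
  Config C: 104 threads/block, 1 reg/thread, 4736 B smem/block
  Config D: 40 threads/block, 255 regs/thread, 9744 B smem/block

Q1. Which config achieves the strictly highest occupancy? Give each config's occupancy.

occupancies: A 3/4, B 29/32, C 13/16, D 15/32

Answer: B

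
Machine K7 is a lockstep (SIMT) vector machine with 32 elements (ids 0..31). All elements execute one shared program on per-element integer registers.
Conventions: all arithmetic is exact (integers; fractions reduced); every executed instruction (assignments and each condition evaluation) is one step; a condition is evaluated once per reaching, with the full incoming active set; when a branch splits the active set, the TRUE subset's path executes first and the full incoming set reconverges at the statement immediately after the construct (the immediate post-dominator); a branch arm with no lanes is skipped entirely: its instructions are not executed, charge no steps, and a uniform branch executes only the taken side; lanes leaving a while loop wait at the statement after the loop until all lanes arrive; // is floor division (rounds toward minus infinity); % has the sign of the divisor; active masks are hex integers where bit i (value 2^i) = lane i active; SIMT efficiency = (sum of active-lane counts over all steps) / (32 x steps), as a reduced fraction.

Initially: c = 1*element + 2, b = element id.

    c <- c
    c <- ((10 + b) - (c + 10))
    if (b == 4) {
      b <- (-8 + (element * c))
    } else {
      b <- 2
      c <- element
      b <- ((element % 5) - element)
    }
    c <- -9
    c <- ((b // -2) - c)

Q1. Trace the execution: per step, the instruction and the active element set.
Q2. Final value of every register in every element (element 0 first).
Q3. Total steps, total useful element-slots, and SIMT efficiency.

step 0: c <- c                       0xffffffff
step 1: c <- ((10 + b) - (c + 10))   0xffffffff
step 2: eval (b == 4)                0xffffffff
step 3: b <- (-8 + (element * c))    0x00000010
step 4: b <- 2                       0xffffffef
step 5: c <- element                 0xffffffef
step 6: b <- ((element % 5) - element) 0xffffffef
step 7: c <- -9                      0xffffffff
step 8: c <- ((b // -2) - c)         0xffffffff

Answer: 9 steps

c: 9,9,9,9,17,11,11,11,11,11,14,14,14,14,14,16,16,16,16,16,19,19,19,19,19,21,21,21,21,21,24,24
b: 0,0,0,0,-16,-5,-5,-5,-5,-5,-10,-10,-10,-10,-10,-15,-15,-15,-15,-15,-20,-20,-20,-20,-20,-25,-25,-25,-25,-25,-30,-30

steps = 9; useful = 254; efficiency = 254/288 = 127/144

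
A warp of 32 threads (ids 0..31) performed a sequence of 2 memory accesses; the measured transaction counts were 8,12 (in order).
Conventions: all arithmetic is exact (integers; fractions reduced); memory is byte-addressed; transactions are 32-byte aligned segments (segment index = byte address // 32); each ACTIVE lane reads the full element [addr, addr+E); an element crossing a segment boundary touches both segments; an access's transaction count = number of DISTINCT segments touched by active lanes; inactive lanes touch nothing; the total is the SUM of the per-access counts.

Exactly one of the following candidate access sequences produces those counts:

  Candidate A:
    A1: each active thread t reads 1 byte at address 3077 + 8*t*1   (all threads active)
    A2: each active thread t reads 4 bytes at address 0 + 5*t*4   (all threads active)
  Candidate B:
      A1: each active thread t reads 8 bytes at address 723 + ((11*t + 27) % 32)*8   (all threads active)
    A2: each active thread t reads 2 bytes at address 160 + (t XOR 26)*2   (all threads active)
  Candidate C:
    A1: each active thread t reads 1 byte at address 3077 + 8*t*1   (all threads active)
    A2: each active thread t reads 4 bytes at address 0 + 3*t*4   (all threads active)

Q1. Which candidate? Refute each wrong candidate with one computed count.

A: A2 gives 20 transactions, not 12
B: A1 gives 9 transactions, not 8
C: all counts match (8,12)

Answer: C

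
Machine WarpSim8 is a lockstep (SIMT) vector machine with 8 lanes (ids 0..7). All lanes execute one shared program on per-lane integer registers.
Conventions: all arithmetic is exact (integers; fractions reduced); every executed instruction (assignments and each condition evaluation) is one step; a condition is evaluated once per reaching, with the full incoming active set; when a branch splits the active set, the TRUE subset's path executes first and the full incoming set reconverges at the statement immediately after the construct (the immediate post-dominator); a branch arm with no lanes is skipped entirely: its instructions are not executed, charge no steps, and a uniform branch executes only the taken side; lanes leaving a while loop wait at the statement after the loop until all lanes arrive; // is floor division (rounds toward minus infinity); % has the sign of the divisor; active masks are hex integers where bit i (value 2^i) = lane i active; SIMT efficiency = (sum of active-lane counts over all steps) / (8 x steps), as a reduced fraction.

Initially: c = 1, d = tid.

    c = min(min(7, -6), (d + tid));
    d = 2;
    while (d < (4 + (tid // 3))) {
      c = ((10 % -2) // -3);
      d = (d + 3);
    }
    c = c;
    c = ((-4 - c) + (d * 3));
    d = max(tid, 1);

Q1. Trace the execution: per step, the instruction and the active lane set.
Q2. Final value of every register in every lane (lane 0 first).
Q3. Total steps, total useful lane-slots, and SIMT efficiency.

step 0: c <- min(min(7, -6), (d + tid)) 0xff
step 1: d <- 2                       0xff
step 2: eval (d < (4 + (tid // 3)))  0xff
step 3: c <- ((10 % -2) // -3)       0xff
step 4: d <- (d + 3)                 0xff
step 5: eval (d < (4 + (tid // 3)))  0xff
step 6: c <- ((10 % -2) // -3)       0xc0
step 7: d <- (d + 3)                 0xc0
step 8: eval (d < (4 + (tid // 3)))  0xc0
step 9: c <- c                       0xff
step 10: c <- ((-4 - c) + (d * 3))    0xff
step 11: d <- max(tid, 1)             0xff

Answer: 12 steps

c: 11,11,11,11,11,11,20,20
d: 1,1,2,3,4,5,6,7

steps = 12; useful = 78; efficiency = 78/96 = 13/16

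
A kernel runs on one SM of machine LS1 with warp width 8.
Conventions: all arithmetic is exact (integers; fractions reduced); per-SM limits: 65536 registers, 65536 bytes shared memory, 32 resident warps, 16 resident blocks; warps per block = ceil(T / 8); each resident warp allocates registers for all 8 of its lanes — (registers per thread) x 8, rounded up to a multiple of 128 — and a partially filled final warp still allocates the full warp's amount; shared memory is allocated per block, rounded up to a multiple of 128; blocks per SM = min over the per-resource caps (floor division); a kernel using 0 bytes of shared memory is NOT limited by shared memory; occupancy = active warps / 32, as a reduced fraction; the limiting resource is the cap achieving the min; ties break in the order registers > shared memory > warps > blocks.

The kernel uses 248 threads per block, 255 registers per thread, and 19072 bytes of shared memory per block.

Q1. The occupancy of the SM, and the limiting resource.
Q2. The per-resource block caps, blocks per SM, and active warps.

Answer: occupancy 31/32, limited by registers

registers: 1 block
shared memory: 3 blocks
warps: 1 block
blocks: 16 blocks

Answer: 1 block, 31 active warps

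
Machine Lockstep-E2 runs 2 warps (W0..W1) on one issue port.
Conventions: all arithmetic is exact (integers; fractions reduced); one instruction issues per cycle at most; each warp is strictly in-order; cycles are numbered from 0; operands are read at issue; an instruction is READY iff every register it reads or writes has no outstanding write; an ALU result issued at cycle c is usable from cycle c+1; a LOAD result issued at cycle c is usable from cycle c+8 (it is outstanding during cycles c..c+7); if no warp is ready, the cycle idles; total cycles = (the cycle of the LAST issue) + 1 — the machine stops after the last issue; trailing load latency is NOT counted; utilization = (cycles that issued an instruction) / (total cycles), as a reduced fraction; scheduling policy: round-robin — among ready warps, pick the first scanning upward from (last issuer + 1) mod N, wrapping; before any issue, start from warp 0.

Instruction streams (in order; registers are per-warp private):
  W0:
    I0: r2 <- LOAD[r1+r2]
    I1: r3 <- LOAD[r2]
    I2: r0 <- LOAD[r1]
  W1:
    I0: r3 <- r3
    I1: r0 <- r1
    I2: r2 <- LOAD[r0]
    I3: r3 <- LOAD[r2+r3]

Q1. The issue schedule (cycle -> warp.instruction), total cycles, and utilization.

cycle 0: W0.I0
cycle 1: W1.I0
cycle 2: W1.I1
cycle 3: W1.I2
cycle 4: idle
cycle 5: idle
cycle 6: idle
cycle 7: idle
cycle 8: W0.I1
cycle 9: W0.I2
cycle 10: idle
cycle 11: W1.I3

Answer: 12 cycles, utilization 7/12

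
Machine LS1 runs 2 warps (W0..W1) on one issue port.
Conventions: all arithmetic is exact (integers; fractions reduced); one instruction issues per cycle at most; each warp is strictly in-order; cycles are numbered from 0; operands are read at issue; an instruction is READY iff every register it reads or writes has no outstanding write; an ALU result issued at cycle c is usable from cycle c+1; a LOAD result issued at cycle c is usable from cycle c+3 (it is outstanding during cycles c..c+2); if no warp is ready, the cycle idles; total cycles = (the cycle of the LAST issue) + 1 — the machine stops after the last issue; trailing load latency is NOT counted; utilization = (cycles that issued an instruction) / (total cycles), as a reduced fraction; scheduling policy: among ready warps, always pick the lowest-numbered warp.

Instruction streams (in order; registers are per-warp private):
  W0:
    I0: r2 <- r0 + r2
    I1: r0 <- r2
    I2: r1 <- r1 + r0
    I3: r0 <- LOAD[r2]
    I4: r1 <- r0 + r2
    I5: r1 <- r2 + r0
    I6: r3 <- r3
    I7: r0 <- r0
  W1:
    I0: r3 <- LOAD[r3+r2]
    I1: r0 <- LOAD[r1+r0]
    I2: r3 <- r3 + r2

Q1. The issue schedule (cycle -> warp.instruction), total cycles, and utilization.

cycle 0: W0.I0
cycle 1: W0.I1
cycle 2: W0.I2
cycle 3: W0.I3
cycle 4: W1.I0
cycle 5: W1.I1
cycle 6: W0.I4
cycle 7: W0.I5
cycle 8: W0.I6
cycle 9: W0.I7
cycle 10: W1.I2

Answer: 11 cycles, utilization 1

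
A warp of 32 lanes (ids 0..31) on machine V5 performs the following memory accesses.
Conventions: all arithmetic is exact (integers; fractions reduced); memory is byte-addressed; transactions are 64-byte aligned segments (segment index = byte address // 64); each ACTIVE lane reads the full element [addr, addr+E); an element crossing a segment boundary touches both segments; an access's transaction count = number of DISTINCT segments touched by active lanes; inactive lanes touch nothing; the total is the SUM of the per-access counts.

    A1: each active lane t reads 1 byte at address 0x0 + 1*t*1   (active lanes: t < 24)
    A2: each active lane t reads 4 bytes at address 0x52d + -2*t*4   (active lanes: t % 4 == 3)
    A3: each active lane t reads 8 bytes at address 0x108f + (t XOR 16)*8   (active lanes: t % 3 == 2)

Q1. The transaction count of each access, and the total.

A1: 1 transaction
A2: 5 transactions
A3: 5 transactions

Answer: 1,5,5; total 11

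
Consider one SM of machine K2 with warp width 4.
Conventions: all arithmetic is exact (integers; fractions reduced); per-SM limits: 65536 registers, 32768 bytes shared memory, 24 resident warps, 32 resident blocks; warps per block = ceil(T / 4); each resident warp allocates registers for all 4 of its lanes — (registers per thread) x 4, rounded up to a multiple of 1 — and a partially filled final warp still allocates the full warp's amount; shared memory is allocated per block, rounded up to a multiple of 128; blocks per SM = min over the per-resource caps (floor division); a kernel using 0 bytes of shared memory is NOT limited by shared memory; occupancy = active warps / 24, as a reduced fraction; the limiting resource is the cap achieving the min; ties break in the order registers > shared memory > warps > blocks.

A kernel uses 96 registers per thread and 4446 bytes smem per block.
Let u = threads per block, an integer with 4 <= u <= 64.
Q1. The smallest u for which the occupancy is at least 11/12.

Answer: u = 13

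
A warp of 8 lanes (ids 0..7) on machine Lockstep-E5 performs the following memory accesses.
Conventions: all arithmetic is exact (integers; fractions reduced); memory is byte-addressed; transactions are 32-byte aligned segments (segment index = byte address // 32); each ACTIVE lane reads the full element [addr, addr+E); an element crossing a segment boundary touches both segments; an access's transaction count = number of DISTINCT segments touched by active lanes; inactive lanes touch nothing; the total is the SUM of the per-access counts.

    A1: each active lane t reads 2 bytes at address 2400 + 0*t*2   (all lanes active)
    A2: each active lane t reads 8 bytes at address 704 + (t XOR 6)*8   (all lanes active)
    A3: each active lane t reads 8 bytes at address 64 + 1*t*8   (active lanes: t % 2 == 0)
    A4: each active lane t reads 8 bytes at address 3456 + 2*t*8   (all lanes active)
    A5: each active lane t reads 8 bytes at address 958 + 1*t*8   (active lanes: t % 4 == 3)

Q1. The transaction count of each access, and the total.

A1: 1 transaction
A2: 2 transactions
A3: 2 transactions
A4: 4 transactions
A5: 2 transactions

Answer: 1,2,2,4,2; total 11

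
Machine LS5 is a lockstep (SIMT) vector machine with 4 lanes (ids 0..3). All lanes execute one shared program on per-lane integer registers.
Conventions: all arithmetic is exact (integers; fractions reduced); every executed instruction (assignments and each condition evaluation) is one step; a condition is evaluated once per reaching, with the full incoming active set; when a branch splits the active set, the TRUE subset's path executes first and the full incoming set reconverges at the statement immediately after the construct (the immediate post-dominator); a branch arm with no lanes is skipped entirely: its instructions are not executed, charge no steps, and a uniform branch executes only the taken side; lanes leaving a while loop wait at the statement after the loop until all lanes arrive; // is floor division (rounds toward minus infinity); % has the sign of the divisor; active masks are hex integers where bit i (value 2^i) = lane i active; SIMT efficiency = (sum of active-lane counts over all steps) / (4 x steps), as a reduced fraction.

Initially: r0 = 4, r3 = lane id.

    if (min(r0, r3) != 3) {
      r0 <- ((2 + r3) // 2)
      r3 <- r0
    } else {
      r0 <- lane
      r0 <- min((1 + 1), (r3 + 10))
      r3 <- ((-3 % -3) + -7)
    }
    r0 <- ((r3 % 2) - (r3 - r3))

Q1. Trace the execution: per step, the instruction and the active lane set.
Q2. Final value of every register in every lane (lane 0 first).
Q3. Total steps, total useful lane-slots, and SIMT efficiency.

step 0: eval (min(r0, r3) != 3)      0xf
step 1: r0 <- ((2 + r3) // 2)        0x7
step 2: r3 <- r0                     0x7
step 3: r0 <- lane                   0x8
step 4: r0 <- min((1 + 1), (r3 + 10)) 0x8
step 5: r3 <- ((-3 % -3) + -7)       0x8
step 6: r0 <- ((r3 % 2) - (r3 - r3)) 0xf

Answer: 7 steps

r0: 1,1,0,1
r3: 1,1,2,-7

steps = 7; useful = 17; efficiency = 17/28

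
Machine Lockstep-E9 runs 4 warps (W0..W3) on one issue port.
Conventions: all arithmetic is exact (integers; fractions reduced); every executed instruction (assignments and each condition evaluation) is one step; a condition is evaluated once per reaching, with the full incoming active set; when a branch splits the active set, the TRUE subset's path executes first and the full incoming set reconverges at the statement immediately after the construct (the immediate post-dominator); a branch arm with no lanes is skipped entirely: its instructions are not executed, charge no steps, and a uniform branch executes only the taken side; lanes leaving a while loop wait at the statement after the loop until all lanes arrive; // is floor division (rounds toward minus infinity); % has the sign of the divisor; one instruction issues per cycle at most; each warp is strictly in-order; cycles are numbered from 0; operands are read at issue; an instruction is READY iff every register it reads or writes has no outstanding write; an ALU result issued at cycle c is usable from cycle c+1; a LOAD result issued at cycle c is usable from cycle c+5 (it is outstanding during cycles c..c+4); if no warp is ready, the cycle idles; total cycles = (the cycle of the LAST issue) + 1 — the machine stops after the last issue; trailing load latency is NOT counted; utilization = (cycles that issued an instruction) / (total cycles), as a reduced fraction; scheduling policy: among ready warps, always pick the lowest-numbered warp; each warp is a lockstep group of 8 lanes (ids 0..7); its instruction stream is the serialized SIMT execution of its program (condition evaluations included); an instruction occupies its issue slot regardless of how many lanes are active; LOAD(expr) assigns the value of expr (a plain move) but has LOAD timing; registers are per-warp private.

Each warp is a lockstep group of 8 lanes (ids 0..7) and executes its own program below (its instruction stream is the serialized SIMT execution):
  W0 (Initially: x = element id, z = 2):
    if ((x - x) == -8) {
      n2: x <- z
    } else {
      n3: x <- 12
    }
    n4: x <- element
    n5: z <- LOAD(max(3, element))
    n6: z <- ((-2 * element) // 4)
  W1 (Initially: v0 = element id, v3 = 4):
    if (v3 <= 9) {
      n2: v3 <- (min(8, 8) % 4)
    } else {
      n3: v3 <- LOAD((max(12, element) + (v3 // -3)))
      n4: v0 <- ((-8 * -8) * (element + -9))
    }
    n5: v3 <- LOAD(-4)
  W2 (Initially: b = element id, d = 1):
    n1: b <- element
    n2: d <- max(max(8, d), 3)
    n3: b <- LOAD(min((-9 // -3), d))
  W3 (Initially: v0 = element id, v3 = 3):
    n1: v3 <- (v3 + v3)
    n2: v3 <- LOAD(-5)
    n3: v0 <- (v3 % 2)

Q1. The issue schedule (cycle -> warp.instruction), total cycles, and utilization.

cycle 0: W0.I0
cycle 1: W0.I1
cycle 2: W0.I2
cycle 3: W0.I3
cycle 4: W1.I0
cycle 5: W1.I1
cycle 6: W1.I2
cycle 7: W2.I0
cycle 8: W0.I4
cycle 9: W2.I1
cycle 10: W2.I2
cycle 11: W3.I0
cycle 12: W3.I1
cycle 13: idle
cycle 14: idle
cycle 15: idle
cycle 16: idle
cycle 17: W3.I2

Answer: 18 cycles, utilization 7/9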